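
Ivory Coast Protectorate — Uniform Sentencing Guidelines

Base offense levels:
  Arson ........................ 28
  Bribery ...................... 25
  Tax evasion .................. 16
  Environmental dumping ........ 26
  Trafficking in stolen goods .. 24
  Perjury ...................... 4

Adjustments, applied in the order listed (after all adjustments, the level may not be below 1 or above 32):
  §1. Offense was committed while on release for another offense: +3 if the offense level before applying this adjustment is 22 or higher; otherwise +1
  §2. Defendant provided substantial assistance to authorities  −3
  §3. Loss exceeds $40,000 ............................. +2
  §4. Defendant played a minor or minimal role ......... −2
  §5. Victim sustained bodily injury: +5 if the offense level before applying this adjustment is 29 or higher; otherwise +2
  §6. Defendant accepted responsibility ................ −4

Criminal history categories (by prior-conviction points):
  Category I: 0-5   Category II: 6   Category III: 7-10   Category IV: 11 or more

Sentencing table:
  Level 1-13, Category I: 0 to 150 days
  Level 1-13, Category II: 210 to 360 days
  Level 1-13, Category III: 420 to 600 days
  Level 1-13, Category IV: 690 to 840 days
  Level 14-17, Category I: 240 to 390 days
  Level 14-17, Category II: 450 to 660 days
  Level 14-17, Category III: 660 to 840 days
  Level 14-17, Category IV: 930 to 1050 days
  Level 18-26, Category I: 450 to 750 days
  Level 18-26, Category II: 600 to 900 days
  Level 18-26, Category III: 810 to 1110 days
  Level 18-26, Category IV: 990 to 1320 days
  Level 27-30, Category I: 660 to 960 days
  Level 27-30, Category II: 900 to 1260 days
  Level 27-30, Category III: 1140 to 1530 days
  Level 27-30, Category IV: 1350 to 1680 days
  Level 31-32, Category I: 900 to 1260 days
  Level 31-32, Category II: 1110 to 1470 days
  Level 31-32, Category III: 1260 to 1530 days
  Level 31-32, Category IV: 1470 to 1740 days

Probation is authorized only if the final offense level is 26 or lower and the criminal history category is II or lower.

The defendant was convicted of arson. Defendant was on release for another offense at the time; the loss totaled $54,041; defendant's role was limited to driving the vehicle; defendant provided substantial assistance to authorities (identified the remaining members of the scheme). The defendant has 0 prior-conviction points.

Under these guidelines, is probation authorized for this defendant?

Base offense level for arson: 28.
§1 applies (level before this adjustment is 28 ≥ 22, so +3): 28 + 3 = 31.
§2 applies: 31 − 3 = 28.
§3 applies: 28 + 2 = 30.
§4 applies: 30 − 2 = 28.
§5 does not apply.
Final offense level: 28.
Criminal history: 0 prior points → Category I (0-5).
Level 28 falls in the 27-30 band.
Grid: Level 27-30 × Category I = 660-960 days.
Probation check: level 28 > 26 and category I ≤ II → not eligible.

No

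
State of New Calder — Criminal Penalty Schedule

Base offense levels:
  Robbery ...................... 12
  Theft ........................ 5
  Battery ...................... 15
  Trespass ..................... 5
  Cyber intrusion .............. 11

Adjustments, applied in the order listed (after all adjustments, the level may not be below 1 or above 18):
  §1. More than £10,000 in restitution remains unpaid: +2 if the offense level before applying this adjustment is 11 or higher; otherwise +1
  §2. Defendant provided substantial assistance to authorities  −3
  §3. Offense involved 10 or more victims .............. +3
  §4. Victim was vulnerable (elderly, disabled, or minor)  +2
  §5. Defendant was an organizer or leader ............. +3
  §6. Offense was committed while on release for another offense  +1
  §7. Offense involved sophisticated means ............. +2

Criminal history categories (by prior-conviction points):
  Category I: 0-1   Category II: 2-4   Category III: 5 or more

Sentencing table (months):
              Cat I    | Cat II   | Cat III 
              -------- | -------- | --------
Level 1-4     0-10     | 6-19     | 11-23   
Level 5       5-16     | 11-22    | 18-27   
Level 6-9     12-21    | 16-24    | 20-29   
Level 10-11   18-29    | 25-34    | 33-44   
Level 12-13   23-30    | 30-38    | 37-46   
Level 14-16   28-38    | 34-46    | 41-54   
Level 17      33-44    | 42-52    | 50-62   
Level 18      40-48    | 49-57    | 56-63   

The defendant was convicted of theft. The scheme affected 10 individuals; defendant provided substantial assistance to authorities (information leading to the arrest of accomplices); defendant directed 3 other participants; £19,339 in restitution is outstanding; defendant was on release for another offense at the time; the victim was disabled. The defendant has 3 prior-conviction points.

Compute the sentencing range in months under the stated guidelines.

30-38 months

Base offense level for theft: 5.
§1 applies (level before this adjustment is 5 < 11, so +1): 5 + 1 = 6.
§2 applies: 6 − 3 = 3.
§3 applies: 3 + 3 = 6.
§4 applies: 6 + 2 = 8.
§5 applies: 8 + 3 = 11.
§6 applies: 11 + 1 = 12.
§7 does not apply.
Final offense level: 12.
Criminal history: 3 prior points → Category II (2-4).
Level 12 falls in the 12-13 band.
Grid: Level 12-13 × Category II = 30-38 months.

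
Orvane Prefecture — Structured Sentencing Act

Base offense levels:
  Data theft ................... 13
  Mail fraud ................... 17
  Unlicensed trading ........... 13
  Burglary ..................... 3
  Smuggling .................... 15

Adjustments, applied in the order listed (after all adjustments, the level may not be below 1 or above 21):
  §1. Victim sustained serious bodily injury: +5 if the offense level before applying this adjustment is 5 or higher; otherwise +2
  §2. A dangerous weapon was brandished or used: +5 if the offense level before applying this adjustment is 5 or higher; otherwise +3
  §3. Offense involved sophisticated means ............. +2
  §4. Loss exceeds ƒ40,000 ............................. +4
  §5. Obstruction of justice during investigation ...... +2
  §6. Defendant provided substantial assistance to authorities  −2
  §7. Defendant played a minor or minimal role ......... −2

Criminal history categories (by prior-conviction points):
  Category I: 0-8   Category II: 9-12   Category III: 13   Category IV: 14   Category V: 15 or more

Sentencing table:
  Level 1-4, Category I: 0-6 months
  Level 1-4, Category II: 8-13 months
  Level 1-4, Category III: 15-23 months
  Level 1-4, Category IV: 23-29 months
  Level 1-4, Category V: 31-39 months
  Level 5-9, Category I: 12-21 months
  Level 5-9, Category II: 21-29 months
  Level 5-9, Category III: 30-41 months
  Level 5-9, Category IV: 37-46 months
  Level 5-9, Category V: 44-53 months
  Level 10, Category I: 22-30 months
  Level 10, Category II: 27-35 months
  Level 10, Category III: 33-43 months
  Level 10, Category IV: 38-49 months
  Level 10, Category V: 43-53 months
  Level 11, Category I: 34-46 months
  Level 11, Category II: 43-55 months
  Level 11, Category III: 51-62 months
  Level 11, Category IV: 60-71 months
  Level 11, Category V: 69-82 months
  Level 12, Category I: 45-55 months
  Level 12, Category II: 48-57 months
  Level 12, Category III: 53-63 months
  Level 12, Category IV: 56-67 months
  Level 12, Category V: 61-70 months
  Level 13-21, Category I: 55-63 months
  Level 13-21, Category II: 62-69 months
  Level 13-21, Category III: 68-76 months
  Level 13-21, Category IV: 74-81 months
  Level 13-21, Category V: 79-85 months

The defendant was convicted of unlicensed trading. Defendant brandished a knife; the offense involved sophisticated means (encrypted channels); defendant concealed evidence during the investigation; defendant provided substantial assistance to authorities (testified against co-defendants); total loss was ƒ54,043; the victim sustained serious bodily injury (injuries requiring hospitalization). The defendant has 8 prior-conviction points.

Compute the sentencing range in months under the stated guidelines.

55-63 months

Base offense level for unlicensed trading: 13.
§1 applies (level before this adjustment is 13 ≥ 5, so +5): 13 + 5 = 18.
§2 applies (level before this adjustment is 18 ≥ 5, so +5): 18 + 5 = 23.
§3 applies: 23 + 2 = 25.
§4 applies: 25 + 4 = 29.
§5 applies: 29 + 2 = 31.
§6 applies: 31 − 2 = 29.
§7 does not apply.
Level 29 exceeds the maximum of 21; capped at 21.
Final offense level: 21.
Criminal history: 8 prior points → Category I (0-8).
Level 21 falls in the 13-21 band.
Grid: Level 13-21 × Category I = 55-63 months.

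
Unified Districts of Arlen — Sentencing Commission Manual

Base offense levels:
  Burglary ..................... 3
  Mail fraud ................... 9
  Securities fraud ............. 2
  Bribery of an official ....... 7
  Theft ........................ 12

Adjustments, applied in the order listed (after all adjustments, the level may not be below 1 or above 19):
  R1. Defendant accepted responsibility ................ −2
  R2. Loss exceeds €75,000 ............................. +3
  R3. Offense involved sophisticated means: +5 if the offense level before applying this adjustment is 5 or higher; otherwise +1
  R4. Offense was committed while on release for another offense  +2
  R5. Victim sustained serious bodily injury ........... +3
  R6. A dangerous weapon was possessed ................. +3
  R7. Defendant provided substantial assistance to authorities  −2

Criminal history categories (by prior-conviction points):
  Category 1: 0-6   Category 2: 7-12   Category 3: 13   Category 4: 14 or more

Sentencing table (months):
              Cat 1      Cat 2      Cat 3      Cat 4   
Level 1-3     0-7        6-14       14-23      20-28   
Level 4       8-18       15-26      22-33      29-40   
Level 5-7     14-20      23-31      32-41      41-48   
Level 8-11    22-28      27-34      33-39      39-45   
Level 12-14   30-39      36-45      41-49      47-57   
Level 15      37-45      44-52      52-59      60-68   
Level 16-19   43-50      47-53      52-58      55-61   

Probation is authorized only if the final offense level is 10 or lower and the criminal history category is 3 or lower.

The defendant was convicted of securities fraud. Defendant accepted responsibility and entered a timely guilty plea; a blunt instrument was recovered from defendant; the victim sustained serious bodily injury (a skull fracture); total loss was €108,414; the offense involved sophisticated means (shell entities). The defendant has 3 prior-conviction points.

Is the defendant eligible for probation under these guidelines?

Base offense level for securities fraud: 2.
R1 applies: 2 − 2 = 0.
R2 applies: 0 + 3 = 3.
R3 applies (level before this adjustment is 3 < 5, so +1): 3 + 1 = 4.
R5 applies: 4 + 3 = 7.
R6 applies: 7 + 3 = 10.
R7 does not apply.
Final offense level: 10.
Criminal history: 3 prior points → Category 1 (0-6).
Level 10 falls in the 8-11 band.
Grid: Level 8-11 × Category 1 = 22-28 months.
Probation check: level 10 ≤ 10 and category 1 ≤ 3 → eligible.

Yes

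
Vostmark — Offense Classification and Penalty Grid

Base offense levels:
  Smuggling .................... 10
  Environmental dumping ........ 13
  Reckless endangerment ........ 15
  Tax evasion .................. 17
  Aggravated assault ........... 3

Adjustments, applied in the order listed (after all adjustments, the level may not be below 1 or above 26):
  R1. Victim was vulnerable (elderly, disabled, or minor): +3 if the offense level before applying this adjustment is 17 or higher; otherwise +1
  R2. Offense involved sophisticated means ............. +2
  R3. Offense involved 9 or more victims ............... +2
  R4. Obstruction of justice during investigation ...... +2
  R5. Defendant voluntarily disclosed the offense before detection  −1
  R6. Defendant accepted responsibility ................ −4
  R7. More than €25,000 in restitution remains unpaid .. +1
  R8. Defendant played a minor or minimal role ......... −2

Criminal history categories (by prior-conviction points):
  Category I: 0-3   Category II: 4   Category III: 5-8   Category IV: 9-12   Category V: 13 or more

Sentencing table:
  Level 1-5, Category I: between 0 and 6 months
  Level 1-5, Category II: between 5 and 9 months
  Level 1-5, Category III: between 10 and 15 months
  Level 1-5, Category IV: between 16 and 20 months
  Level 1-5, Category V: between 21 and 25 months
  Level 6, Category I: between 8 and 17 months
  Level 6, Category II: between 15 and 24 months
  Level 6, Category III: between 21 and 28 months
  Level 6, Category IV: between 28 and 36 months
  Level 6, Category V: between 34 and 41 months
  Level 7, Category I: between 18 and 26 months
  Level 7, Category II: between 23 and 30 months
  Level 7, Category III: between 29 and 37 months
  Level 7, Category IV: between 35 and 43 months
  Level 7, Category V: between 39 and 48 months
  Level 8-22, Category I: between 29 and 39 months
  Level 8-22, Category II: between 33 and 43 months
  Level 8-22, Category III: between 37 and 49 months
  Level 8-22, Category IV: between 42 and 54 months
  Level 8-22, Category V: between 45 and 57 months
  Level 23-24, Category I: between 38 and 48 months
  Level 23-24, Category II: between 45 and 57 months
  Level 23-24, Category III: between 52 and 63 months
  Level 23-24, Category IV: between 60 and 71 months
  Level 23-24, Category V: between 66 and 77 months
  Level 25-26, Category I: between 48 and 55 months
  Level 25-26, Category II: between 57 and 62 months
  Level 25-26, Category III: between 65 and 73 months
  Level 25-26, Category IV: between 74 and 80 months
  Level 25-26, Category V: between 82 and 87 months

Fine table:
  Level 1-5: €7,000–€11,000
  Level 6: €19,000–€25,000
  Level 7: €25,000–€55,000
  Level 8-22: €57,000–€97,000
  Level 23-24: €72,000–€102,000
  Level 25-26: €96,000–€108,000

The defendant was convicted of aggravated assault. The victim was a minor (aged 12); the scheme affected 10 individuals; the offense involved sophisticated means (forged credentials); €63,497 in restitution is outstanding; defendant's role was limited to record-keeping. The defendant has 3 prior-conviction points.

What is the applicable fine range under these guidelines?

€25,000–€55,000

Base offense level for aggravated assault: 3.
R1 applies (level before this adjustment is 3 < 17, so +1): 3 + 1 = 4.
R2 applies: 4 + 2 = 6.
R3 applies: 6 + 2 = 8.
R4 does not apply.
R6 does not apply.
R7 applies: 8 + 1 = 9.
R8 applies: 9 − 2 = 7.
Final offense level: 7.
Level 7 falls in the 7 band.
Fine table: Level 7 → €25,000–€55,000.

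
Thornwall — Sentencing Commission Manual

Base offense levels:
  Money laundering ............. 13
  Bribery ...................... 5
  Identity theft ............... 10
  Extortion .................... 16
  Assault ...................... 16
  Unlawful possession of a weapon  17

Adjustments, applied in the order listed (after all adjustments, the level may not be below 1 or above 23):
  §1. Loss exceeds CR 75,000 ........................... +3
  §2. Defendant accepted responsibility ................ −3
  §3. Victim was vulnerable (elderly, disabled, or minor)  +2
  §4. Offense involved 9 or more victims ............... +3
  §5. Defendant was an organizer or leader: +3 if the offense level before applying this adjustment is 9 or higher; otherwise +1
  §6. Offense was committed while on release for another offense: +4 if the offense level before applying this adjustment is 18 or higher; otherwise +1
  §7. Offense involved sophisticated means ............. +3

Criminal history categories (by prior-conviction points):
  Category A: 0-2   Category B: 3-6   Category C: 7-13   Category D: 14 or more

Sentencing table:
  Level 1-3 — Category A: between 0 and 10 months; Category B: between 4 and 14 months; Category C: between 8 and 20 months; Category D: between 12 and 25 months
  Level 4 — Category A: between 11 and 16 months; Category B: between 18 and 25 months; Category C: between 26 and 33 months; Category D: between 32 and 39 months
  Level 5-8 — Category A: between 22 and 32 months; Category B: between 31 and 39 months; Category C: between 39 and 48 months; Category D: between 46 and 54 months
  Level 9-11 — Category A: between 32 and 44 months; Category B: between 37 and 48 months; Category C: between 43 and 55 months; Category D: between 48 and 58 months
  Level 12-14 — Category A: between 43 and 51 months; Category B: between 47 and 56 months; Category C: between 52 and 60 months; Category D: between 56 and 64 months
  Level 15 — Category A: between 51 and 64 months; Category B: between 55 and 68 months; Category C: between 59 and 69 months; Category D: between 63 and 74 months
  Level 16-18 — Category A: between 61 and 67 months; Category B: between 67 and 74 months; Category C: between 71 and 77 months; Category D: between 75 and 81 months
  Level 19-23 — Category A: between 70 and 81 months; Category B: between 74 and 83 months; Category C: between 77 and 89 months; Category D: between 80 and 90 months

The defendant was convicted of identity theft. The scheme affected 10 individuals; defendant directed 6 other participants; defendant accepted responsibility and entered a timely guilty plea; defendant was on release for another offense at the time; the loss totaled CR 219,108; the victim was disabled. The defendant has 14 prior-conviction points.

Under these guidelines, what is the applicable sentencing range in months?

80-90 months

Base offense level for identity theft: 10.
§1 applies: 10 + 3 = 13.
§2 applies: 13 − 3 = 10.
§3 applies: 10 + 2 = 12.
§4 applies: 12 + 3 = 15.
§5 applies (level before this adjustment is 15 ≥ 9, so +3): 15 + 3 = 18.
§6 applies (level before this adjustment is 18 ≥ 18, so +4): 18 + 4 = 22.
Final offense level: 22.
Criminal history: 14 prior points → Category D (14+).
Level 22 falls in the 19-23 band.
Grid: Level 19-23 × Category D = 80-90 months.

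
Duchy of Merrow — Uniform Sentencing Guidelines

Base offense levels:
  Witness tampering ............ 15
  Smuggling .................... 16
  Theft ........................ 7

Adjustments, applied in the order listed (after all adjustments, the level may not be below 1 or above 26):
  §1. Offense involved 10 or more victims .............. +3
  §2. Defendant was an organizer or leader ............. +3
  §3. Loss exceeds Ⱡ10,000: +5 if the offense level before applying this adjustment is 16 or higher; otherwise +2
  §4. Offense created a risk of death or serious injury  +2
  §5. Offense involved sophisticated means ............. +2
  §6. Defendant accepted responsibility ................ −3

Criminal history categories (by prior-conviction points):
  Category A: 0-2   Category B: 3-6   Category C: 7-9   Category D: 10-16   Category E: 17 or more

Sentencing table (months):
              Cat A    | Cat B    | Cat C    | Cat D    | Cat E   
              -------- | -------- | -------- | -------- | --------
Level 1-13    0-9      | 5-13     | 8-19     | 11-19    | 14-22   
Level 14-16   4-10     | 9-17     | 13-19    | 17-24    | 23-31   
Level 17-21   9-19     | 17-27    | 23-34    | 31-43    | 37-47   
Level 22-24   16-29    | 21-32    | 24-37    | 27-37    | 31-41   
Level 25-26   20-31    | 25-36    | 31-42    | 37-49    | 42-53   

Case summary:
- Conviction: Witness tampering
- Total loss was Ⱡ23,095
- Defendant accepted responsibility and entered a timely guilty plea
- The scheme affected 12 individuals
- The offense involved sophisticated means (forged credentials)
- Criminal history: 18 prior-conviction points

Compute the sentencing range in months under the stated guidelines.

31-41 months

Base offense level for witness tampering: 15.
§1 applies: 15 + 3 = 18.
§2 does not apply.
§3 applies (level before this adjustment is 18 ≥ 16, so +5): 18 + 5 = 23.
§5 applies: 23 + 2 = 25.
§6 applies: 25 − 3 = 22.
Final offense level: 22.
Criminal history: 18 prior points → Category E (17+).
Level 22 falls in the 22-24 band.
Grid: Level 22-24 × Category E = 31-41 months.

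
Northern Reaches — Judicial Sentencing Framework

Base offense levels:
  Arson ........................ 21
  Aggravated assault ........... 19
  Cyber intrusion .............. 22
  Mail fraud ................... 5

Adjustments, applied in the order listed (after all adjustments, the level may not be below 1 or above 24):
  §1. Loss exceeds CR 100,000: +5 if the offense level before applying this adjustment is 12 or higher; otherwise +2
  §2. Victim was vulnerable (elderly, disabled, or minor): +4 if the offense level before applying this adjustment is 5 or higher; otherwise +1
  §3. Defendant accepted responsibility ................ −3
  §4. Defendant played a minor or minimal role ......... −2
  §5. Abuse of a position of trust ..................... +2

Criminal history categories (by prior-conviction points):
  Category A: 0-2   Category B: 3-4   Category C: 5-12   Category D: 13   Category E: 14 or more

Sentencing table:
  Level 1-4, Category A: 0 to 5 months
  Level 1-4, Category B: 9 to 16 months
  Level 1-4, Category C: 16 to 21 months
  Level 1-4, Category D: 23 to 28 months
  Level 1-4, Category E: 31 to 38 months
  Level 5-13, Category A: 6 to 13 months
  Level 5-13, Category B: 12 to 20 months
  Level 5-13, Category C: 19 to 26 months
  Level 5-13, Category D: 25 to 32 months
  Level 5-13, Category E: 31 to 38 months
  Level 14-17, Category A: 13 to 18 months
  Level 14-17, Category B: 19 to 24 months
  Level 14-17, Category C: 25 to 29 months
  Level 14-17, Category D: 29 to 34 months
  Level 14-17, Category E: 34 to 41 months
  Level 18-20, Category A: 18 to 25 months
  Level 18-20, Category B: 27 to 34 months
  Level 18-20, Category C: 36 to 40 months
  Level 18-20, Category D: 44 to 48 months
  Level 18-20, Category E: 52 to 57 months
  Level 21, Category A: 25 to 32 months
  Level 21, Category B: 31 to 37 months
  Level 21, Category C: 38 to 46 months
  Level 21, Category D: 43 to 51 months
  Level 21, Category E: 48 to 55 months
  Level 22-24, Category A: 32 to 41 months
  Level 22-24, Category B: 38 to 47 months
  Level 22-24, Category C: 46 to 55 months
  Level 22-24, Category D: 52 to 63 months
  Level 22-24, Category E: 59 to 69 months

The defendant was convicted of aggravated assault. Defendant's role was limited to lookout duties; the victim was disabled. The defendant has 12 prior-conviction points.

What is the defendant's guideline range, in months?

Base offense level for aggravated assault: 19.
§1 does not apply.
§2 applies (level before this adjustment is 19 ≥ 5, so +4): 19 + 4 = 23.
§4 applies: 23 − 2 = 21.
Final offense level: 21.
Criminal history: 12 prior points → Category C (5-12).
Level 21 falls in the 21 band.
Grid: Level 21 × Category C = 38-46 months.

38-46 months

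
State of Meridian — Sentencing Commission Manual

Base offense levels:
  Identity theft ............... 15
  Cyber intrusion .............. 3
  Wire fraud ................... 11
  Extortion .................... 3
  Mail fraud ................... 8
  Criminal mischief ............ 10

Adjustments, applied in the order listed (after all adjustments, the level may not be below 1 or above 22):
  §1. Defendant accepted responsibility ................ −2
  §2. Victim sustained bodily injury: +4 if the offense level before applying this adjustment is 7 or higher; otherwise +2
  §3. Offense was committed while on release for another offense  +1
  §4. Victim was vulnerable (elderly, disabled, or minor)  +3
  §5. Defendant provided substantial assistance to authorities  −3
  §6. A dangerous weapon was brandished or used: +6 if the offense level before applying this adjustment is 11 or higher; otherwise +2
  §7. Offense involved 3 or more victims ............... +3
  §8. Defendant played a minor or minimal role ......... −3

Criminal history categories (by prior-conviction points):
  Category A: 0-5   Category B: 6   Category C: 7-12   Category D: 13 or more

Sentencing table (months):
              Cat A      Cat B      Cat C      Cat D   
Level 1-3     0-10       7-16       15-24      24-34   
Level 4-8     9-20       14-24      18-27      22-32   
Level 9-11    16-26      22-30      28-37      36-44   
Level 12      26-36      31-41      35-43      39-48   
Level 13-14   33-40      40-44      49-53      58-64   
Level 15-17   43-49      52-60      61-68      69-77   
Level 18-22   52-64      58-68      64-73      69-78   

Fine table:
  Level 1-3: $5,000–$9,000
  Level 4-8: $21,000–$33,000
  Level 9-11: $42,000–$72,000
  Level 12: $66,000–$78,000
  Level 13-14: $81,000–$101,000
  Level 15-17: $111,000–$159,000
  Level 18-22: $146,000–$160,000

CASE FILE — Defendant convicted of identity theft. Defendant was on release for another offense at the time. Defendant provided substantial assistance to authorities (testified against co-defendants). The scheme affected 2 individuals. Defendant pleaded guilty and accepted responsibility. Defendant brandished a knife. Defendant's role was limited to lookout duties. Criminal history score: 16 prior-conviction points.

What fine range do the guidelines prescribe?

$81,000–$101,000

Base offense level for identity theft: 15.
§1 applies: 15 − 2 = 13.
§2 does not apply.
§3 applies: 13 + 1 = 14.
§4 does not apply.
§5 applies: 14 − 3 = 11.
§6 applies (level before this adjustment is 11 ≥ 11, so +6): 11 + 6 = 17.
§7 does not apply.
§8 applies: 17 − 3 = 14.
Final offense level: 14.
Level 14 falls in the 13-14 band.
Fine table: Level 13-14 → $81,000–$101,000.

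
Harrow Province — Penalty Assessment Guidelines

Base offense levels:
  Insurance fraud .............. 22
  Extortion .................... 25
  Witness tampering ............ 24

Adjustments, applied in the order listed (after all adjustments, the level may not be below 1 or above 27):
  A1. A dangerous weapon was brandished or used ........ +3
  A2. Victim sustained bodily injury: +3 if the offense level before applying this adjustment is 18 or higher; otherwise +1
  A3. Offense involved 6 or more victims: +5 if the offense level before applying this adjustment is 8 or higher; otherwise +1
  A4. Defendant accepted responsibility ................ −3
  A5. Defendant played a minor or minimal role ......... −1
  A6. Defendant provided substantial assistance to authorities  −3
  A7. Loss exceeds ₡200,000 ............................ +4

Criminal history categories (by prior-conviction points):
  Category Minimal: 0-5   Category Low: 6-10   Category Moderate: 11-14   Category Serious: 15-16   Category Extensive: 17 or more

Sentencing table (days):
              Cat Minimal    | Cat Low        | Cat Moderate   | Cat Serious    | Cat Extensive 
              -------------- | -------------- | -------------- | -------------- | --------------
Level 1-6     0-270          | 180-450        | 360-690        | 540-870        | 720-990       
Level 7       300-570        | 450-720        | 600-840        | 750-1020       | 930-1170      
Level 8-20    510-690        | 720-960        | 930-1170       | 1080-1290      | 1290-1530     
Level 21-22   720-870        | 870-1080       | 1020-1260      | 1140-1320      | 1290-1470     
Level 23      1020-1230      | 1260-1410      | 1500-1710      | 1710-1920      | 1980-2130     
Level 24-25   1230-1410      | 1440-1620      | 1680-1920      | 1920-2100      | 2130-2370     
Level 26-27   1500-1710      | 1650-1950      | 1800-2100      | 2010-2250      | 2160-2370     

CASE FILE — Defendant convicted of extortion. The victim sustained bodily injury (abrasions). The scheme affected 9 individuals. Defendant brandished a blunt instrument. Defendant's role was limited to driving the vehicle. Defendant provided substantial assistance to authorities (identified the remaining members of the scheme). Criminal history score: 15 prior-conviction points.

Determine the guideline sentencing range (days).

2010-2250 days

Base offense level for extortion: 25.
A1 applies: 25 + 3 = 28.
A2 applies (level before this adjustment is 28 ≥ 18, so +3): 28 + 3 = 31.
A3 applies (level before this adjustment is 31 ≥ 8, so +5): 31 + 5 = 36.
A5 applies: 36 − 1 = 35.
A6 applies: 35 − 3 = 32.
A7 does not apply.
Level 32 exceeds the maximum of 27; capped at 27.
Final offense level: 27.
Criminal history: 15 prior points → Category Serious (15-16).
Level 27 falls in the 26-27 band.
Grid: Level 26-27 × Category Serious = 2010-2250 days.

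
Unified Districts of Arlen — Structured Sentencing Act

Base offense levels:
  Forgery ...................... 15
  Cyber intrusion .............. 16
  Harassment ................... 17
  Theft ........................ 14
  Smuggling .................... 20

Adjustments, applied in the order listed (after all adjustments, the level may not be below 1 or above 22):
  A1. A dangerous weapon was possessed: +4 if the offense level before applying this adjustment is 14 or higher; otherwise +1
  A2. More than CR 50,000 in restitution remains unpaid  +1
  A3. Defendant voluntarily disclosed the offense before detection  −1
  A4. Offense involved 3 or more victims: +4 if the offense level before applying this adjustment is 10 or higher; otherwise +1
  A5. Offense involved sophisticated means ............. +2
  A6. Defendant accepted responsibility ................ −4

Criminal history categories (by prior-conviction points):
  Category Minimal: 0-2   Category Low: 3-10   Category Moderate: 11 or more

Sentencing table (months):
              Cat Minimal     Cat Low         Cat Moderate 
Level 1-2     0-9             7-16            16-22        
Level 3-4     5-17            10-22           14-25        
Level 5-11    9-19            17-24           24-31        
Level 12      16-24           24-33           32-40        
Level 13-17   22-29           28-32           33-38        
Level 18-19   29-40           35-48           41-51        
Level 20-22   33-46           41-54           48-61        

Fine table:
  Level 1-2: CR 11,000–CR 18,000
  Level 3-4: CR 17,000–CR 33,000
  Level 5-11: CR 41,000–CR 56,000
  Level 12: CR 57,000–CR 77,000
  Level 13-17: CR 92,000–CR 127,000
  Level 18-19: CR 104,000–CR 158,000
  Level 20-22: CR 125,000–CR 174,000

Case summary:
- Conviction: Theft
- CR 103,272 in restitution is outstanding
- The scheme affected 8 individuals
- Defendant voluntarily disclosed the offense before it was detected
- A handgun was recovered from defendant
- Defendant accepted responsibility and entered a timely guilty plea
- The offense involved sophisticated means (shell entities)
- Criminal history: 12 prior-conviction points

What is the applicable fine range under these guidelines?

CR 125,000–CR 174,000

Base offense level for theft: 14.
A1 applies (level before this adjustment is 14 ≥ 14, so +4): 14 + 4 = 18.
A2 applies: 18 + 1 = 19.
A3 applies: 19 − 1 = 18.
A4 applies (level before this adjustment is 18 ≥ 10, so +4): 18 + 4 = 22.
A5 applies: 22 + 2 = 24.
A6 applies: 24 − 4 = 20.
Final offense level: 20.
Level 20 falls in the 20-22 band.
Fine table: Level 20-22 → CR 125,000–CR 174,000.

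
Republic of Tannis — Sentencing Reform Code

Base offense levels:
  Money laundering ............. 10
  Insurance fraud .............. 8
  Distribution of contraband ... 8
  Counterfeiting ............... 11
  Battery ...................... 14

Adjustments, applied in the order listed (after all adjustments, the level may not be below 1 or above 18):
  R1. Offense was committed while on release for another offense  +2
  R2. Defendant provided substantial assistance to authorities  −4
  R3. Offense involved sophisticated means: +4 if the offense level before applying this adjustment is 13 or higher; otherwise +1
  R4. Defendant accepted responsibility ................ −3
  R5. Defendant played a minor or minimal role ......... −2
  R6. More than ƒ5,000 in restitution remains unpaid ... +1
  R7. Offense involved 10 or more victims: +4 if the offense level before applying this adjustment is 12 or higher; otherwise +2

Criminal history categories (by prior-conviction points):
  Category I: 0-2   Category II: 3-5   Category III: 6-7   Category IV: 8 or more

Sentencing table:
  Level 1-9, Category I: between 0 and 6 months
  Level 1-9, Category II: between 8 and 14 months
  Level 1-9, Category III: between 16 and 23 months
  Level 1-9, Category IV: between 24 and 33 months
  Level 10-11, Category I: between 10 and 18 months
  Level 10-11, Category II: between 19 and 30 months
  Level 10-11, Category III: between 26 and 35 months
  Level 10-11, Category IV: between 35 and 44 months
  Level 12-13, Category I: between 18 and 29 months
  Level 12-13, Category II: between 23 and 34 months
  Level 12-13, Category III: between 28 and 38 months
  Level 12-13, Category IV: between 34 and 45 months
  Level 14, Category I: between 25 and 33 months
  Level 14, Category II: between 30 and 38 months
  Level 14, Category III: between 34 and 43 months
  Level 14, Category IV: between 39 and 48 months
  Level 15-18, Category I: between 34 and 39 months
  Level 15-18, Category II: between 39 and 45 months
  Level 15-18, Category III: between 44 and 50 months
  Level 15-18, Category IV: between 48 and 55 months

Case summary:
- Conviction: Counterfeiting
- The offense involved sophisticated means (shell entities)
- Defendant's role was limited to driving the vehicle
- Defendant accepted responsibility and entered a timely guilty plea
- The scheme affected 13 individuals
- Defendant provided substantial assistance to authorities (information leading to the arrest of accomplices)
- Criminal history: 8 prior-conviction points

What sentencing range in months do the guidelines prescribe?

24-33 months

Base offense level for counterfeiting: 11.
R1 does not apply.
R2 applies: 11 − 4 = 7.
R3 applies (level before this adjustment is 7 < 13, so +1): 7 + 1 = 8.
R4 applies: 8 − 3 = 5.
R5 applies: 5 − 2 = 3.
R7 applies (level before this adjustment is 3 < 12, so +2): 3 + 2 = 5.
Final offense level: 5.
Criminal history: 8 prior points → Category IV (8+).
Level 5 falls in the 1-9 band.
Grid: Level 1-9 × Category IV = 24-33 months.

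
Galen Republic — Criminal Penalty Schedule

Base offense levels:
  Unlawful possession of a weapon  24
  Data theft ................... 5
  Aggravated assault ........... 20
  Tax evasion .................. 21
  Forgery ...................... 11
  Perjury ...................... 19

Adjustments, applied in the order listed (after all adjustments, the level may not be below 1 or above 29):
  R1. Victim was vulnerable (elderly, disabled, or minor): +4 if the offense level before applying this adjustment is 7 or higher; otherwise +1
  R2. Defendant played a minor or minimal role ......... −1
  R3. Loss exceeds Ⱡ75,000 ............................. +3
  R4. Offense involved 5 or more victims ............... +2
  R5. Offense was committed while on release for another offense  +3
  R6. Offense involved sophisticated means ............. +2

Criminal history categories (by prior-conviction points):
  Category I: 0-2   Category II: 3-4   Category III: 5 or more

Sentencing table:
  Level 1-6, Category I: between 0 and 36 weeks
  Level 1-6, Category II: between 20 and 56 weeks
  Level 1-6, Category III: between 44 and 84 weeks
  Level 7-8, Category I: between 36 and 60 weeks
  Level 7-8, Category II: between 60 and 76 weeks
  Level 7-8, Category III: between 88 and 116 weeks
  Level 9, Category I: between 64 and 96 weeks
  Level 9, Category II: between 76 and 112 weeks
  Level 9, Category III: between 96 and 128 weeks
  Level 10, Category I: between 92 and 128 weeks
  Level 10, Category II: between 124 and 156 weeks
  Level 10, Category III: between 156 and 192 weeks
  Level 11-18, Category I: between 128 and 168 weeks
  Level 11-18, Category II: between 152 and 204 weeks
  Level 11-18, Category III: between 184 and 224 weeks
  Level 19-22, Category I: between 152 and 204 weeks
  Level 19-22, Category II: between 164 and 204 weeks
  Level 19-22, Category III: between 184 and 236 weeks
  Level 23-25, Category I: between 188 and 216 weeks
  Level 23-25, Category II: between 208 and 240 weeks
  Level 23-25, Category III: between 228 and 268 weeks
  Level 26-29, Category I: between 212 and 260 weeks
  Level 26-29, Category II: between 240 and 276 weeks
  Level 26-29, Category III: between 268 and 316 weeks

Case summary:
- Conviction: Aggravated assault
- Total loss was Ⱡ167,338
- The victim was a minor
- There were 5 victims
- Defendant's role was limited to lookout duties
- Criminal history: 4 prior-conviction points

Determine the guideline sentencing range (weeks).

Base offense level for aggravated assault: 20.
R1 applies (level before this adjustment is 20 ≥ 7, so +4): 20 + 4 = 24.
R2 applies: 24 − 1 = 23.
R3 applies: 23 + 3 = 26.
R4 applies: 26 + 2 = 28.
R6 does not apply.
Final offense level: 28.
Criminal history: 4 prior points → Category II (3-4).
Level 28 falls in the 26-29 band.
Grid: Level 26-29 × Category II = 240-276 weeks.

240-276 weeks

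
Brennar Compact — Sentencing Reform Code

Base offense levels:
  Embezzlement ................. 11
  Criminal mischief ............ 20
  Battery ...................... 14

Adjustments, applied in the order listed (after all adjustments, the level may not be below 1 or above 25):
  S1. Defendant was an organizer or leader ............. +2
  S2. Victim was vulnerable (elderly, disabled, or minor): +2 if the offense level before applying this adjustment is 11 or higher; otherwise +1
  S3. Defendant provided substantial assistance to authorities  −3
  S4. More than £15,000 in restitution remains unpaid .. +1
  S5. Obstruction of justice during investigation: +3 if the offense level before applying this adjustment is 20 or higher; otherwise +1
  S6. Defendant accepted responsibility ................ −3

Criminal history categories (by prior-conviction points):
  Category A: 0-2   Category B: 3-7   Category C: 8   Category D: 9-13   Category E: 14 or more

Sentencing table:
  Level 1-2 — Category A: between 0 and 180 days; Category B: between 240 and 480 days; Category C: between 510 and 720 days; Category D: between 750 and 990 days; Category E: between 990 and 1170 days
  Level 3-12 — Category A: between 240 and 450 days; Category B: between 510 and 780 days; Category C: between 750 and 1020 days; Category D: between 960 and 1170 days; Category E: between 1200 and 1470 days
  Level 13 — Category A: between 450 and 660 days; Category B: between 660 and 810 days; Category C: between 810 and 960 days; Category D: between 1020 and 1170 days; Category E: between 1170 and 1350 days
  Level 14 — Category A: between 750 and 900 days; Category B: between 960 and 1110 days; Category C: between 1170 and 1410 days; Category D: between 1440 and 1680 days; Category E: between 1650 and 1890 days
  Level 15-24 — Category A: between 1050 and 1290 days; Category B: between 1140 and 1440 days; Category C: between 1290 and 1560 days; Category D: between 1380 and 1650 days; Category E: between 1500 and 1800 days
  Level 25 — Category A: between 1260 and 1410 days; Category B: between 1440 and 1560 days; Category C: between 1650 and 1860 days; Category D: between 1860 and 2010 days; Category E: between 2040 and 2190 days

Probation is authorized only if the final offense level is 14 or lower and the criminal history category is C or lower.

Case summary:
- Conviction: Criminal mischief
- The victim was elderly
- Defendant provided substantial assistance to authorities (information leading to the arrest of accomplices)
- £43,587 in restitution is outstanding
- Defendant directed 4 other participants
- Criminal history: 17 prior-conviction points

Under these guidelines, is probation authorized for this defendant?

No

Base offense level for criminal mischief: 20.
S1 applies: 20 + 2 = 22.
S2 applies (level before this adjustment is 22 ≥ 11, so +2): 22 + 2 = 24.
S3 applies: 24 − 3 = 21.
S4 applies: 21 + 1 = 22.
Final offense level: 22.
Criminal history: 17 prior points → Category E (14+).
Level 22 falls in the 15-24 band.
Grid: Level 15-24 × Category E = 1500-1800 days.
Probation check: level 22 > 14 and category E > C → not eligible.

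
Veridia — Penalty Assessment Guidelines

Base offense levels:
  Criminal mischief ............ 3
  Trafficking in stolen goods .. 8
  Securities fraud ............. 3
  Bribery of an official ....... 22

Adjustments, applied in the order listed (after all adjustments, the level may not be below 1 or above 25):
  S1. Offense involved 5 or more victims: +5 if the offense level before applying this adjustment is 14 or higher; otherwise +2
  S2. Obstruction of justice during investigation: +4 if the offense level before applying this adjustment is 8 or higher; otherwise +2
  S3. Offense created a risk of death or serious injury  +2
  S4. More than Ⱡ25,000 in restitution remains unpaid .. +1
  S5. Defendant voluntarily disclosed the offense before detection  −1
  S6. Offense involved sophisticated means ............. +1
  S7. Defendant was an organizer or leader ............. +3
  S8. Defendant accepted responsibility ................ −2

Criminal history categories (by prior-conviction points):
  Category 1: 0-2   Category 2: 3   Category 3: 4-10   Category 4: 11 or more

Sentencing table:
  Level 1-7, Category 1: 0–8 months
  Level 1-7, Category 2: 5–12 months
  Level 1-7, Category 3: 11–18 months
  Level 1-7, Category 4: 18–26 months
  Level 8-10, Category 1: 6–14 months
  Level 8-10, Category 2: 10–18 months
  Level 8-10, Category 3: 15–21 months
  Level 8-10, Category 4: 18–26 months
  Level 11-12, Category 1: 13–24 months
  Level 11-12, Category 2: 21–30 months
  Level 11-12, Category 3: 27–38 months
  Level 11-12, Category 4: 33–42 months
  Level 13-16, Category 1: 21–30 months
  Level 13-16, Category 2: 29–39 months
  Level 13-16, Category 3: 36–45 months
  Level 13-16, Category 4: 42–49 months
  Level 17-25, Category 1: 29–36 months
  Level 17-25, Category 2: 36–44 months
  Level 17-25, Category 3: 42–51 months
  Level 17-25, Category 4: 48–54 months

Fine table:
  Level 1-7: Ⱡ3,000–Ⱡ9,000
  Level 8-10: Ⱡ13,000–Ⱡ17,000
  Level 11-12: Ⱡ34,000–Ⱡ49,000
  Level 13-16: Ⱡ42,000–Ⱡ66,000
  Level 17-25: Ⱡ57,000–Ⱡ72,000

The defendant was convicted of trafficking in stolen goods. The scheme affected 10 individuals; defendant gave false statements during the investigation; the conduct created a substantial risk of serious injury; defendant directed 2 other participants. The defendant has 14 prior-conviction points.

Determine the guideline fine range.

Base offense level for trafficking in stolen goods: 8.
S1 applies (level before this adjustment is 8 < 14, so +2): 8 + 2 = 10.
S2 applies (level before this adjustment is 10 ≥ 8, so +4): 10 + 4 = 14.
S3 applies: 14 + 2 = 16.
S5 does not apply.
S7 applies: 16 + 3 = 19.
Final offense level: 19.
Level 19 falls in the 17-25 band.
Fine table: Level 17-25 → Ⱡ57,000–Ⱡ72,000.

Ⱡ57,000–Ⱡ72,000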